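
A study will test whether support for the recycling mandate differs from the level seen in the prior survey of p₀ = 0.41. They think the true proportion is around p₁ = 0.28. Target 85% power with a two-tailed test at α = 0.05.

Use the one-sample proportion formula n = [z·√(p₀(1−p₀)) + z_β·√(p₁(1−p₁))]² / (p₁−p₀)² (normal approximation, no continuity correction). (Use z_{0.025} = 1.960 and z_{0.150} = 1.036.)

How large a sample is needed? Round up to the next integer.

n = 121

n = [z_{α/2}·√(p₀q₀) + z_β·√(p₁q₁)]² / (p₁ − p₀)²
  = [1.960·√(0.41·0.59) + 1.036·√(0.28·0.72)]² / (-0.13)²
  = [1.960·0.4918 + 1.036·0.4490]² / 0.0169
  = [1.4292]² / 0.0169
  = 120.86
Round up → n = 121.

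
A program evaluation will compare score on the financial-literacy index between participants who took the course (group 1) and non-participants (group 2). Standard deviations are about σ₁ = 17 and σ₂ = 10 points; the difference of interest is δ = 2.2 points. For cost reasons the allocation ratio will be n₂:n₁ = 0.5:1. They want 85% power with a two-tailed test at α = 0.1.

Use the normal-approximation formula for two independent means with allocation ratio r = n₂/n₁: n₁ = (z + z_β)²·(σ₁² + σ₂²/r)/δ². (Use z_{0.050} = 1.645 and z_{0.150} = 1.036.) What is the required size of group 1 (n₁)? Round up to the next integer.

n₁ = 727

n₁ = (z_{α/2} + z_β)² · (σ₁² + σ₂²/r) / δ²
   = (1.645 + 1.036)² · (17² + 10²/0.5) / 2.2²
   = 7.1878 · (289 + 200) / 4.84
   = 7.1878 · 489 / 4.84
   = 726.20
Round up → n₁ = 727; n₂ = r·n₁ = 0.5 × 727 = 364.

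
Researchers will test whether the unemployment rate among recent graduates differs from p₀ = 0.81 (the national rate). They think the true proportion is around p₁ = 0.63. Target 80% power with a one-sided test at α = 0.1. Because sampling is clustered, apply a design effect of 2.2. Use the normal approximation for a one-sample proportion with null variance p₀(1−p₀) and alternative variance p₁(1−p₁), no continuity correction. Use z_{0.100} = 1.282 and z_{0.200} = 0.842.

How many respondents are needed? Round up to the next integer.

n = 57

n = [z_α·√(p₀q₀) + z_β·√(p₁q₁)]² / (p₁ − p₀)²
  = [1.282·√(0.81·0.19) + 0.842·√(0.63·0.37)]² / (-0.18)²
  = [1.282·0.3923 + 0.842·0.4828]² / 0.0324
  = [0.9095]² / 0.0324
  = 25.53
Design effect: 2.2 × 25.53 = 56.16.
Round up → n = 57.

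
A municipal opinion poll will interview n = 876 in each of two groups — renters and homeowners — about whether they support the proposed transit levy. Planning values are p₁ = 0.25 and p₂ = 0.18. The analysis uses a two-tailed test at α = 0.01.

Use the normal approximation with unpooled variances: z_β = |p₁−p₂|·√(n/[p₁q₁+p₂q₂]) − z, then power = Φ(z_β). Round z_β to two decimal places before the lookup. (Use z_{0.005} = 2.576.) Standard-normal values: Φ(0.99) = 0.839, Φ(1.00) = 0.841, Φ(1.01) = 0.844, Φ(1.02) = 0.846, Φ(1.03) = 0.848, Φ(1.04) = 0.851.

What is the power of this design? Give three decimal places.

Power ≈ 0.841

z_β = |p₁−p₂|·√(n/[p₁q₁+p₂q₂]) − z_{α/2}
    = 0.07 · √(876/0.3351) − 2.576
    = 0.07 · 51.1287 − 2.576
    = 3.5790 − 2.576 = 1.0030 → 1.00
Power = Φ(1.00) = 0.841.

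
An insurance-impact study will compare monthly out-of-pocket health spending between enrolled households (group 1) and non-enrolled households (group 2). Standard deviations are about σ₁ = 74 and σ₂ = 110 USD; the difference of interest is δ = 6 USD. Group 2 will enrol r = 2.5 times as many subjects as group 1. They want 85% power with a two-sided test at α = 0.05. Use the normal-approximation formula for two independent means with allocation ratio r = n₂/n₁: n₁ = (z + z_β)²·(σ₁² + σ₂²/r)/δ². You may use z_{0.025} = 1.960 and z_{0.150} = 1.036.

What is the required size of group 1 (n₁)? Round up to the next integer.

n₁ = 2573

n₁ = (z_{α/2} + z_β)² · (σ₁² + σ₂²/r) / δ²
   = (1.960 + 1.036)² · (74² + 110²/2.5) / 6²
   = 8.9760 · (5476 + 4840) / 36
   = 8.9760 · 10316 / 36
   = 2572.13
Round up → n₁ = 2573; n₂ = r·n₁ = 2.5 × 2573 = 6433.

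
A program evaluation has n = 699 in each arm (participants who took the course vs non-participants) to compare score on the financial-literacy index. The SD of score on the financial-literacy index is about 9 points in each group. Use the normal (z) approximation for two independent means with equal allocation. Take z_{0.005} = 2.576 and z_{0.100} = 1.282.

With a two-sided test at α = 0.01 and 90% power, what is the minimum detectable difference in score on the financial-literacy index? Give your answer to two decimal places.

Minimum detectable difference ≈ 1.86 points

δ = (z_{α/2} + z_β) · √((σ₁²+σ₂²)/n)
  = (2.576 + 1.282) · √(162/699)
  = 3.858 · √0.23176
  = 3.858 · 0.4814
  = 1.8573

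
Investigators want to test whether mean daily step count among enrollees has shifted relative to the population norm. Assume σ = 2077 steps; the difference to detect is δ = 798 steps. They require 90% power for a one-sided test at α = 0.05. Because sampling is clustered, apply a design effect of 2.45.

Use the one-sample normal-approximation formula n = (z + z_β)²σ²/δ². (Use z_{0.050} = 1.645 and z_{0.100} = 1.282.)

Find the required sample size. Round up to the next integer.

n = 143

n = (z_α + z_β)² · σ² / δ²
  = (1.645 + 1.282)² · 2077² / 798²
  = 8.5673 · 4313929 / 636804
  = 58.04
Design effect: 2.45 × 58.04 = 142.19.
Round up → n = 143.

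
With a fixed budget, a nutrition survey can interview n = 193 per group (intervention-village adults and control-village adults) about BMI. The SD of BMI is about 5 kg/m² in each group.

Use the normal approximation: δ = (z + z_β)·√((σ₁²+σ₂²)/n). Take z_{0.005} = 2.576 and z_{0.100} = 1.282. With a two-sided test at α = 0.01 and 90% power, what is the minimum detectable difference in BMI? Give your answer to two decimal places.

Minimum detectable difference ≈ 1.96 kg/m²

δ = (z_{α/2} + z_β) · √((σ₁²+σ₂²)/n)
  = (2.576 + 1.282) · √(50/193)
  = 3.858 · √0.25907
  = 3.858 · 0.5090
  = 1.9637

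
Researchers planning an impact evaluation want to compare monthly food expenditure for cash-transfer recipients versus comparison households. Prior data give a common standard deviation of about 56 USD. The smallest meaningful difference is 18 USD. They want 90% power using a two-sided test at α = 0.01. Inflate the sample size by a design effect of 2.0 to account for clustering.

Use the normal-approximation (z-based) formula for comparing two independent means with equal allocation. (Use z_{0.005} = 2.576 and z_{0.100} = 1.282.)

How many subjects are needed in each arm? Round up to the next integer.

n = 577 per group

n = (z_{α/2} + z_β)² · (σ₁² + σ₂²) / δ²
  = (2.576 + 1.282)² · (2·56² = 6272) / 18²
  = 14.8842 · 6272 / 324
  = 288.13
Design effect: 2.0 × 288.13 = 576.26.
Round up → n = 577 per group.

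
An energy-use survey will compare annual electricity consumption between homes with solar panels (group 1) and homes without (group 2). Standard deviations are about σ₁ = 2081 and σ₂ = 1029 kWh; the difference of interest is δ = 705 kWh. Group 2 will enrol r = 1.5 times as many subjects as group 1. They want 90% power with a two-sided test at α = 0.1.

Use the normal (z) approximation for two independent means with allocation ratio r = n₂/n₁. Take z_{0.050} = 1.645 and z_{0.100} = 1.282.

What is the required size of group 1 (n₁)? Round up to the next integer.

n₁ = 87

n₁ = (z_{α/2} + z_β)² · (σ₁² + σ₂²/r) / δ²
   = (1.645 + 1.282)² · (2081² + 1029²/1.5) / 705²
   = 8.5673 · (4330561 + 705894) / 497025
   = 8.5673 · 5036455 / 497025
   = 86.81
Round up → n₁ = 87; n₂ = r·n₁ = 1.5 × 87 = 131.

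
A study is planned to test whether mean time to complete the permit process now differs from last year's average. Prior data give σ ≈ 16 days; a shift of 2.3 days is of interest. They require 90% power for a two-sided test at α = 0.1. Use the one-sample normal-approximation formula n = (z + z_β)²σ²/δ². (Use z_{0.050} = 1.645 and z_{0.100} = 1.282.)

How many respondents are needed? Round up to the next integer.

n = 415

n = (z_{α/2} + z_β)² · σ² / δ²
  = (1.645 + 1.282)² · 16² / 2.3²
  = 8.5673 · 256 / 5.29
  = 414.60
Round up → n = 415.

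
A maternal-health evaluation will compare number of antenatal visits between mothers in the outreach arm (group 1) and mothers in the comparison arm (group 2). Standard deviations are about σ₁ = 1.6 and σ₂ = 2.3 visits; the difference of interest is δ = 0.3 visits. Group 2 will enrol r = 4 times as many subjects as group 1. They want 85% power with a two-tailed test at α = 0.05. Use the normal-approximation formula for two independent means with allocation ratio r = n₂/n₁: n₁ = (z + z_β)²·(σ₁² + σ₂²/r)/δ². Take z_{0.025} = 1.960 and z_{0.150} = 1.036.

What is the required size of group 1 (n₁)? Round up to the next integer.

n₁ = 388

n₁ = (z_{α/2} + z_β)² · (σ₁² + σ₂²/r) / δ²
   = (1.960 + 1.036)² · (1.6² + 2.3²/4) / 0.3²
   = 8.9760 · (2.56 + 1.3225) / 0.09
   = 8.9760 · 3.8825 / 0.09
   = 387.22
Round up → n₁ = 388; n₂ = r·n₁ = 4 × 388 = 1552.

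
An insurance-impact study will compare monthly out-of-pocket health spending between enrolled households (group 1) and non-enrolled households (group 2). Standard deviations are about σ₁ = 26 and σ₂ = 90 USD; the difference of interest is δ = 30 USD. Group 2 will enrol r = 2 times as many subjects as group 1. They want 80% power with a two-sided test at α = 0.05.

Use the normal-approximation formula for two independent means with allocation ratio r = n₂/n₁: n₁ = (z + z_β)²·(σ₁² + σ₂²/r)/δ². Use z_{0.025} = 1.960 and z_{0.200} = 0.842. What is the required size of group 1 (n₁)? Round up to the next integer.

n₁ = 42

n₁ = (z_{α/2} + z_β)² · (σ₁² + σ₂²/r) / δ²
   = (1.960 + 0.842)² · (26² + 90²/2) / 30²
   = 7.8512 · (676 + 4050) / 900
   = 7.8512 · 4726 / 900
   = 41.23
Round up → n₁ = 42; n₂ = r·n₁ = 2 × 42 = 84.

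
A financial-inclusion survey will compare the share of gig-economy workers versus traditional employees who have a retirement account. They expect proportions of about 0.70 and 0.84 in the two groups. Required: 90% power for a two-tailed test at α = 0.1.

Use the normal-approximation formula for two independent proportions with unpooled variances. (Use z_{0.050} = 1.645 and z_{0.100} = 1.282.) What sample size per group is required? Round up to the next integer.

n = 151 per group

n = (z_{α/2} + z_β)² · [p₁(1−p₁) + p₂(1−p₂)] / (p₁ − p₂)²
  = (1.645 + 1.282)² · (0.70·0.30 + 0.84·0.16) / (-0.14)²
  = (2.927)² · (0.2100 + 0.1344) / 0.0196
  = 8.5673 · 0.3444 / 0.0196
  = 150.54
Round up → n = 151 per group.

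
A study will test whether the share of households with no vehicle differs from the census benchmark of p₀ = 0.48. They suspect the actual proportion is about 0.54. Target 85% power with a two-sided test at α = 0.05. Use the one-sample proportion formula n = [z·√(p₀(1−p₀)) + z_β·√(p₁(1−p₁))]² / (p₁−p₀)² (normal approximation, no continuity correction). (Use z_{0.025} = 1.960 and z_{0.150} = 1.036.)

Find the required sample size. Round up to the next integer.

n = [z_{α/2}·√(p₀q₀) + z_β·√(p₁q₁)]² / (p₁ − p₀)²
  = [1.960·√(0.48·0.52) + 1.036·√(0.54·0.46)]² / (0.06)²
  = [1.960·0.4996 + 1.036·0.4984]² / 0.0036
  = [1.4956]² / 0.0036
  = 621.30
Round up → n = 622.

n = 622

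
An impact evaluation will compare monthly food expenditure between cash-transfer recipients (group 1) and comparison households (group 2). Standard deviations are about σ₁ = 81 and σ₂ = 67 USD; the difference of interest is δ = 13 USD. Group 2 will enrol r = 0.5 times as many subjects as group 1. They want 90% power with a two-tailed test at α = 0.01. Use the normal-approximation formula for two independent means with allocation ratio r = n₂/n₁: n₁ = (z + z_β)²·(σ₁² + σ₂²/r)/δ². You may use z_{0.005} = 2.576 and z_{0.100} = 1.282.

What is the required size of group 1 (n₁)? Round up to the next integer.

n₁ = (z_{α/2} + z_β)² · (σ₁² + σ₂²/r) / δ²
   = (2.576 + 1.282)² · (81² + 67²/0.5) / 13²
   = 14.8842 · (6561 + 8978) / 169
   = 14.8842 · 15539 / 169
   = 1368.55
Round up → n₁ = 1369; n₂ = r·n₁ = 0.5 × 1369 = 685.

n₁ = 1369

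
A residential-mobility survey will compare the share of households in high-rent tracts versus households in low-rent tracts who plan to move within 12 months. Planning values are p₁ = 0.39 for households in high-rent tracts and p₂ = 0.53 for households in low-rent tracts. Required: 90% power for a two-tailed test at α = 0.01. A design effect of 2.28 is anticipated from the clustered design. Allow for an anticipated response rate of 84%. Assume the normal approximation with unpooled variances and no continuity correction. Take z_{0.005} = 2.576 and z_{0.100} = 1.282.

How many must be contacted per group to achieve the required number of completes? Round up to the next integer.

n = 1004 per group

n = (z_{α/2} + z_β)² · [p₁(1−p₁) + p₂(1−p₂)] / (p₁ − p₂)²
  = (2.576 + 1.282)² · (0.39·0.61 + 0.53·0.47) / (-0.14)²
  = (3.858)² · (0.2379 + 0.2491) / 0.0196
  = 14.8842 · 0.4870 / 0.0196
  = 369.83
Design effect: 2.28 × 369.83 = 843.20.
Adjust for 84% response: 843.20 / 0.84 = 1003.81.
Round up → n = 1004 per group.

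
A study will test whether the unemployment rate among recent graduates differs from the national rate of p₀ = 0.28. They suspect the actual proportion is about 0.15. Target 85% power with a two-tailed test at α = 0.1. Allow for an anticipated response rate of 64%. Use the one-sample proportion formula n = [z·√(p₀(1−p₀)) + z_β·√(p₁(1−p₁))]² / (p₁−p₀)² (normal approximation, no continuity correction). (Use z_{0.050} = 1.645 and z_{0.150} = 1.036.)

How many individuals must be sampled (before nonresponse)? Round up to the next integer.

n = [z_{α/2}·√(p₀q₀) + z_β·√(p₁q₁)]² / (p₁ − p₀)²
  = [1.645·√(0.28·0.72) + 1.036·√(0.15·0.85)]² / (-0.13)²
  = [1.645·0.4490 + 1.036·0.3571]² / 0.0169
  = [1.1085]² / 0.0169
  = 72.71
Adjust for 64% response: 72.71 / 0.64 = 113.61.
Round up → n = 114.

n = 114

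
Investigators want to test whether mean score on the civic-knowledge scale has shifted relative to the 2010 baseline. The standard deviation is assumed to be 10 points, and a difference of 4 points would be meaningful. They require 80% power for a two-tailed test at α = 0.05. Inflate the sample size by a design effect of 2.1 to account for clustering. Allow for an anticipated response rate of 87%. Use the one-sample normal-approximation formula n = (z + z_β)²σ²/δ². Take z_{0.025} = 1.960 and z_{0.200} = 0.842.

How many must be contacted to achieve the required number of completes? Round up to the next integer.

n = 119

n = (z_{α/2} + z_β)² · σ² / δ²
  = (1.960 + 0.842)² · 10² / 4²
  = 7.8512 · 100 / 16
  = 49.07
Design effect: 2.1 × 49.07 = 103.05.
Adjust for 87% response: 103.05 / 0.87 = 118.44.
Round up → n = 119.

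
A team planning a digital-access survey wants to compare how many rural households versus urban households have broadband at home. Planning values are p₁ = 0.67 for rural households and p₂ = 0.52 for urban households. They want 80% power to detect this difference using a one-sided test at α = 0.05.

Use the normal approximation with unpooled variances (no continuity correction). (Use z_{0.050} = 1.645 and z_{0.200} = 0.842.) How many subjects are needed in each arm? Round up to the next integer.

n = 130 per group

n = (z_α + z_β)² · [p₁(1−p₁) + p₂(1−p₂)] / (p₁ − p₂)²
  = (1.645 + 0.842)² · (0.67·0.33 + 0.52·0.48) / (0.15)²
  = (2.487)² · (0.2211 + 0.2496) / 0.0225
  = 6.1852 · 0.4707 / 0.0225
  = 129.39
Round up → n = 130 per group.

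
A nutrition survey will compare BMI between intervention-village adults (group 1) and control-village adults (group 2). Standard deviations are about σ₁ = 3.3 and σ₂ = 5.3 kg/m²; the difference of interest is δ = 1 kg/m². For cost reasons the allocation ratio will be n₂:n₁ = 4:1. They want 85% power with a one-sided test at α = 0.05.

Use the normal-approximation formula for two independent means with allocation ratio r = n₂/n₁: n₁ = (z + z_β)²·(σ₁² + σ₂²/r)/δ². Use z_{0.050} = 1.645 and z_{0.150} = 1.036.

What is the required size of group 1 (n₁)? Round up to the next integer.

n₁ = 129

n₁ = (z_α + z_β)² · (σ₁² + σ₂²/r) / δ²
   = (1.645 + 1.036)² · (3.3² + 5.3²/4) / 1²
   = 7.1878 · (10.89 + 7.0225) / 1
   = 7.1878 · 17.9125 / 1
   = 128.75
Round up → n₁ = 129; n₂ = r·n₁ = 4 × 129 = 516.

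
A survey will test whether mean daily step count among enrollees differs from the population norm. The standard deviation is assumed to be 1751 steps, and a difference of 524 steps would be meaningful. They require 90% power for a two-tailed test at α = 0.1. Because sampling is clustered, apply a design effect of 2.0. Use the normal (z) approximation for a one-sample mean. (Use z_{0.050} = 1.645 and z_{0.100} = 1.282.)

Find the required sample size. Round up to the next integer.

n = (z_{α/2} + z_β)² · σ² / δ²
  = (1.645 + 1.282)² · 1751² / 524²
  = 8.5673 · 3066001 / 274576
  = 95.67
Design effect: 2.0 × 95.67 = 191.33.
Round up → n = 192.

n = 192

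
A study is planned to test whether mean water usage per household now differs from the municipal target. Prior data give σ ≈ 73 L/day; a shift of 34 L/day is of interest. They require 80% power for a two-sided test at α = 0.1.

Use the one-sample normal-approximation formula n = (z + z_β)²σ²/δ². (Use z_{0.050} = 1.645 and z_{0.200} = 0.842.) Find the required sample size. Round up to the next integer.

n = (z_{α/2} + z_β)² · σ² / δ²
  = (1.645 + 0.842)² · 73² / 34²
  = 6.1852 · 5329 / 1156
  = 28.51
Round up → n = 29.

n = 29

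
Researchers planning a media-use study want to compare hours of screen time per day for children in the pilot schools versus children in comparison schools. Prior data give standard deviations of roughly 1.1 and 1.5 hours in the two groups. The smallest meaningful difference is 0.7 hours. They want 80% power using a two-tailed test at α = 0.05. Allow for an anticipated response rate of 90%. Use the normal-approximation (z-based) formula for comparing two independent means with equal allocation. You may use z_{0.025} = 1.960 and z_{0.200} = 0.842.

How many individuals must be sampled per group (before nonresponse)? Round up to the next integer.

n = (z_{α/2} + z_β)² · (σ₁² + σ₂²) / δ²
  = (1.960 + 0.842)² · (1.1² + 1.5² = 3.46) / 0.7²
  = 7.8512 · 3.46 / 0.49
  = 55.44
Adjust for 90% response: 55.44 / 0.90 = 61.60.
Round up → n = 62 per group.

n = 62 per group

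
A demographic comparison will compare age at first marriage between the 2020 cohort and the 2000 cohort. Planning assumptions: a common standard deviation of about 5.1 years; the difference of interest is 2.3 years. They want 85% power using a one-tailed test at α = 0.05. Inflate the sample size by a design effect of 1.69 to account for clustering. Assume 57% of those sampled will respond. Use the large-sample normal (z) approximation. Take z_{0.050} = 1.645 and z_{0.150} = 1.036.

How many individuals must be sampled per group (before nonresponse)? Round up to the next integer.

n = (z_α + z_β)² · (σ₁² + σ₂²) / δ²
  = (1.645 + 1.036)² · (2·5.1² = 52.02) / 2.3²
  = 7.1878 · 52.02 / 5.29
  = 70.68
Design effect: 1.69 × 70.68 = 119.45.
Adjust for 57% response: 119.45 / 0.57 = 209.57.
Round up → n = 210 per group.

n = 210 per group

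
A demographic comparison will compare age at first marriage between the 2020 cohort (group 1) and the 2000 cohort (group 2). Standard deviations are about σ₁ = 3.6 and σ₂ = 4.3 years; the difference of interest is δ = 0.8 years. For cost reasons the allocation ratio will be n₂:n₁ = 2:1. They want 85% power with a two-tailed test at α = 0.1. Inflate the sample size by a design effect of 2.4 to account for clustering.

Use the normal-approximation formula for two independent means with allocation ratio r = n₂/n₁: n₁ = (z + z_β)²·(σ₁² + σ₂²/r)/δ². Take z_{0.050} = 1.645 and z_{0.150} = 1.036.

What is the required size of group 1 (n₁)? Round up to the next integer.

n₁ = 599

n₁ = (z_{α/2} + z_β)² · (σ₁² + σ₂²/r) / δ²
   = (1.645 + 1.036)² · (3.6² + 4.3²/2) / 0.8²
   = 7.1878 · (12.96 + 9.245) / 0.64
   = 7.1878 · 22.205 / 0.64
   = 249.38
Design effect: 2.4 × 249.38 = 598.52.
Round up → n₁ = 599; n₂ = r·n₁ = 2 × 599 = 1198.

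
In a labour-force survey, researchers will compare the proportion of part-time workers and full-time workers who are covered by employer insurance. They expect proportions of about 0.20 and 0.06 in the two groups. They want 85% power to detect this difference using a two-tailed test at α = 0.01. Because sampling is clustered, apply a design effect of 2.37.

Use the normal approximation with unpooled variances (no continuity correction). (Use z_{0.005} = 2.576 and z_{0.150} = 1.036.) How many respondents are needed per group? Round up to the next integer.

n = (z_{α/2} + z_β)² · [p₁(1−p₁) + p₂(1−p₂)] / (p₁ − p₂)²
  = (2.576 + 1.036)² · (0.20·0.80 + 0.06·0.94) / (0.14)²
  = (3.612)² · (0.1600 + 0.0564) / 0.0196
  = 13.0465 · 0.2164 / 0.0196
  = 144.04
Design effect: 2.37 × 144.04 = 341.39.
Round up → n = 342 per group.

n = 342 per group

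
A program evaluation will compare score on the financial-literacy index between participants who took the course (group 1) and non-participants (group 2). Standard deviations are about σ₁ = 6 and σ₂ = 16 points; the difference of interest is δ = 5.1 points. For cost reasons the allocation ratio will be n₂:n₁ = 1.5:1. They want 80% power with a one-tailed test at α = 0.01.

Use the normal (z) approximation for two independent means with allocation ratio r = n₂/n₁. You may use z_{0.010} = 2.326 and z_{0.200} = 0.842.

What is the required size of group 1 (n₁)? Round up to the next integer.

n₁ = (z_α + z_β)² · (σ₁² + σ₂²/r) / δ²
   = (2.326 + 0.842)² · (6² + 16²/1.5) / 5.1²
   = 10.0362 · (36 + 170.6667) / 26.01
   = 10.0362 · 206.6667 / 26.01
   = 79.74
Round up → n₁ = 80; n₂ = r·n₁ = 1.5 × 80 = 120.

n₁ = 80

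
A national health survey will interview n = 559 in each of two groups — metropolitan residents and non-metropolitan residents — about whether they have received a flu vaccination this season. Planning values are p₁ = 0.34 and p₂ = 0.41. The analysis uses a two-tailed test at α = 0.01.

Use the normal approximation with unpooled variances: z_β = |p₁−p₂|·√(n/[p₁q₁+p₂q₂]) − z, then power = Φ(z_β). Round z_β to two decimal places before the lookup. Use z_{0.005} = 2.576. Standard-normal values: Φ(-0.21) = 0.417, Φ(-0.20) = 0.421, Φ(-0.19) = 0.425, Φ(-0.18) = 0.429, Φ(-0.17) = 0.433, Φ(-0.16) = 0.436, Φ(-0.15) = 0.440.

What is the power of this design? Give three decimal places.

z_β = |p₁−p₂|·√(n/[p₁q₁+p₂q₂]) − z_{α/2}
    = 0.07 · √(559/0.4663) − 2.576
    = 0.07 · 34.6237 − 2.576
    = 2.4237 − 2.576 = -0.1523 → -0.15
Power = Φ(-0.15) = 0.440.

Power ≈ 0.440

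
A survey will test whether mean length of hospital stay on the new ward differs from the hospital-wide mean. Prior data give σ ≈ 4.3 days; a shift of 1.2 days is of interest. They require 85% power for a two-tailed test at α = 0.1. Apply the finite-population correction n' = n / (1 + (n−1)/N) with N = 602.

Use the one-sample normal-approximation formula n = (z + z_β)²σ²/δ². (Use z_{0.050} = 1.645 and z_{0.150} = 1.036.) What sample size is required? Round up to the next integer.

n = 81

n = (z_{α/2} + z_β)² · σ² / δ²
  = (1.645 + 1.036)² · 4.3² / 1.2²
  = 7.1878 · 18.49 / 1.44
  = 92.29
Finite-population correction (N = 602): 92.29 / (1 + (92.29 − 1)/602) = 80.14.
Round up → n = 81.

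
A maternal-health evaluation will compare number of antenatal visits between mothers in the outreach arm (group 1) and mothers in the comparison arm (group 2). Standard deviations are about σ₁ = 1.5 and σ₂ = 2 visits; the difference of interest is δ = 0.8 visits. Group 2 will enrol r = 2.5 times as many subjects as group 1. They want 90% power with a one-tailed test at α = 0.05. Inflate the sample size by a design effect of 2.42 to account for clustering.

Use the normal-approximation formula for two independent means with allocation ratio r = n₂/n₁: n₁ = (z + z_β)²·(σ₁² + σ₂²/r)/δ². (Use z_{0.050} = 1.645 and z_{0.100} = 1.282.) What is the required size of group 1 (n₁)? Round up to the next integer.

n₁ = 125

n₁ = (z_α + z_β)² · (σ₁² + σ₂²/r) / δ²
   = (1.645 + 1.282)² · (1.5² + 2²/2.5) / 0.8²
   = 8.5673 · (2.25 + 1.6) / 0.64
   = 8.5673 · 3.85 / 0.64
   = 51.54
Design effect: 2.42 × 51.54 = 124.72.
Round up → n₁ = 125; n₂ = r·n₁ = 2.5 × 125 = 313.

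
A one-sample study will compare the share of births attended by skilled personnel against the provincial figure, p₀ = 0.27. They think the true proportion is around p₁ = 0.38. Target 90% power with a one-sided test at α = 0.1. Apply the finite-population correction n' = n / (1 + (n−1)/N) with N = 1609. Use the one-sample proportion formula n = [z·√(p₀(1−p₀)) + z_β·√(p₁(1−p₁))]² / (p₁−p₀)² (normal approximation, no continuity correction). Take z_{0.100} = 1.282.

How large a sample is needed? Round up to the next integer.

n = [z_α·√(p₀q₀) + z_β·√(p₁q₁)]² / (p₁ − p₀)²
  = [1.282·√(0.27·0.73) + 1.282·√(0.38·0.62)]² / (0.11)²
  = [1.282·0.4440 + 1.282·0.4854]² / 0.0121
  = [1.1914]² / 0.0121
  = 117.31
Finite-population correction (N = 1609): 117.31 / (1 + (117.31 − 1)/1609) = 109.40.
Round up → n = 110.

n = 110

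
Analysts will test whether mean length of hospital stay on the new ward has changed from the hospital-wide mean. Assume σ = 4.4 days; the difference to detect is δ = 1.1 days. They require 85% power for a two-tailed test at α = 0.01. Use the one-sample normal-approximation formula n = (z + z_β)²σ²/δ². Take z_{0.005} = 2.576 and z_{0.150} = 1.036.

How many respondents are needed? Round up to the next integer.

n = (z_{α/2} + z_β)² · σ² / δ²
  = (2.576 + 1.036)² · 4.4² / 1.1²
  = 13.0465 · 19.36 / 1.21
  = 208.74
Round up → n = 209.

n = 209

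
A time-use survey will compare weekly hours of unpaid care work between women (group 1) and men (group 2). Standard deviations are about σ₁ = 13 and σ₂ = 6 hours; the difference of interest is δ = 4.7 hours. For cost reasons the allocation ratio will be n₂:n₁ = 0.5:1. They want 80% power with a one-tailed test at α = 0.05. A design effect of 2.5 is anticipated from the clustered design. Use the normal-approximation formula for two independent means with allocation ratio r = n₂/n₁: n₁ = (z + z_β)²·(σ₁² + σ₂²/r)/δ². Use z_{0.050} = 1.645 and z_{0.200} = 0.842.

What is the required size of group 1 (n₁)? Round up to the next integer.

n₁ = 169

n₁ = (z_α + z_β)² · (σ₁² + σ₂²/r) / δ²
   = (1.645 + 0.842)² · (13² + 6²/0.5) / 4.7²
   = 6.1852 · (169 + 72) / 22.09
   = 6.1852 · 241 / 22.09
   = 67.48
Design effect: 2.5 × 67.48 = 168.70.
Round up → n₁ = 169; n₂ = r·n₁ = 0.5 × 169 = 85.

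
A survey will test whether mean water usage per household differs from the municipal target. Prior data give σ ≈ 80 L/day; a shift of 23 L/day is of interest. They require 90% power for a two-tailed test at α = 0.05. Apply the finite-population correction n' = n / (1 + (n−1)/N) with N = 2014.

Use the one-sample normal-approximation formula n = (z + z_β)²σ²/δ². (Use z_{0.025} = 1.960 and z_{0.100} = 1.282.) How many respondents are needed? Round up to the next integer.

n = (z_{α/2} + z_β)² · σ² / δ²
  = (1.960 + 1.282)² · 80² / 23²
  = 10.5106 · 6400 / 529
  = 127.16
Finite-population correction (N = 2014): 127.16 / (1 + (127.16 − 1)/2014) = 119.66.
Round up → n = 120.

n = 120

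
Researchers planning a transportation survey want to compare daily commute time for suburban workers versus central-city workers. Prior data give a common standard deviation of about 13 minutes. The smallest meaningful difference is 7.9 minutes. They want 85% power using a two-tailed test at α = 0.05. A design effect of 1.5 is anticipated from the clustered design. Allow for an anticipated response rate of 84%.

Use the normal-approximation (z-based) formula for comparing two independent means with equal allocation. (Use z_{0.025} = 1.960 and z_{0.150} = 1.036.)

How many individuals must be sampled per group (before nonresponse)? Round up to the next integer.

n = (z_{α/2} + z_β)² · (σ₁² + σ₂²) / δ²
  = (1.960 + 1.036)² · (2·13² = 338) / 7.9²
  = 8.9760 · 338 / 62.41
  = 48.61
Design effect: 1.5 × 48.61 = 72.92.
Adjust for 84% response: 72.92 / 0.84 = 86.81.
Round up → n = 87 per group.

n = 87 per group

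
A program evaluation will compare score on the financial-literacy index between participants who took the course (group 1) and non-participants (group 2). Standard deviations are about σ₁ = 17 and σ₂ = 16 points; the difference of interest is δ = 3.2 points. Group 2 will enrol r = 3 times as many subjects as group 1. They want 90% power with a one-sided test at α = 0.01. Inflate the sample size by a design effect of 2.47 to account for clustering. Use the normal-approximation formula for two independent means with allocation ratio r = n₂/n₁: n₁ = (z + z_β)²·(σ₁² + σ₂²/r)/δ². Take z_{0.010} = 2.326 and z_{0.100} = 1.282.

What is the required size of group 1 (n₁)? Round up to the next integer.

n₁ = 1176

n₁ = (z_α + z_β)² · (σ₁² + σ₂²/r) / δ²
   = (2.326 + 1.282)² · (17² + 16²/3) / 3.2²
   = 13.0177 · (289 + 85.3333) / 10.24
   = 13.0177 · 374.3333 / 10.24
   = 475.87
Design effect: 2.47 × 475.87 = 1175.41.
Round up → n₁ = 1176; n₂ = r·n₁ = 3 × 1176 = 3528.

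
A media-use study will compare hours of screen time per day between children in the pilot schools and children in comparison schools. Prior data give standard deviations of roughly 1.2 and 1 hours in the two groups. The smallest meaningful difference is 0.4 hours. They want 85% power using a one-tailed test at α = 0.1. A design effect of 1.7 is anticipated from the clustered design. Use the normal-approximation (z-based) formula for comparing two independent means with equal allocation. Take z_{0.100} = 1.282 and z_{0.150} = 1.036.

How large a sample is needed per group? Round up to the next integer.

n = 140 per group

n = (z_α + z_β)² · (σ₁² + σ₂²) / δ²
  = (1.282 + 1.036)² · (1.2² + 1² = 2.44) / 0.4²
  = 5.3731 · 2.44 / 0.16
  = 81.94
Design effect: 1.7 × 81.94 = 139.30.
Round up → n = 140 per group.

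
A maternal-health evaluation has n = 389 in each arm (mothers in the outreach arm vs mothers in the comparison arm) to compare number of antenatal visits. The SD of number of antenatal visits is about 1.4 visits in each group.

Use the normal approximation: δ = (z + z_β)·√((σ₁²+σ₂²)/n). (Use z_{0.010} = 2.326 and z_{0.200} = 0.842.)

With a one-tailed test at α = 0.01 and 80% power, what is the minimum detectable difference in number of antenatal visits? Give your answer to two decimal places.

δ = (z_α + z_β) · √((σ₁²+σ₂²)/n)
  = (2.326 + 0.842) · √(3.92/389)
  = 3.168 · √0.01008
  = 3.168 · 0.1004
  = 0.3180

Minimum detectable difference ≈ 0.32 visits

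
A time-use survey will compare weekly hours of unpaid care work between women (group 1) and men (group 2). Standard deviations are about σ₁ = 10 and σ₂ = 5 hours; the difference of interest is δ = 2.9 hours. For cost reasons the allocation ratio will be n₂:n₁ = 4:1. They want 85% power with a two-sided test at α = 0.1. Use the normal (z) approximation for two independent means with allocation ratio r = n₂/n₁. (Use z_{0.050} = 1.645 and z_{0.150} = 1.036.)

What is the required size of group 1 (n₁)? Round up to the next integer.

n₁ = 91

n₁ = (z_{α/2} + z_β)² · (σ₁² + σ₂²/r) / δ²
   = (1.645 + 1.036)² · (10² + 5²/4) / 2.9²
   = 7.1878 · (100 + 6.25) / 8.41
   = 7.1878 · 106.25 / 8.41
   = 90.81
Round up → n₁ = 91; n₂ = r·n₁ = 4 × 91 = 364.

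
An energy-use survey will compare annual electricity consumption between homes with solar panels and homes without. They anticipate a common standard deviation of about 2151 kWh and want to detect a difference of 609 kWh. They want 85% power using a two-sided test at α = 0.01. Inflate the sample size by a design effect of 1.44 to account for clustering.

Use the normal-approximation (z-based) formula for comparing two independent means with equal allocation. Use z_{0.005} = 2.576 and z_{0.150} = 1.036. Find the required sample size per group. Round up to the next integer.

n = 469 per group

n = (z_{α/2} + z_β)² · (σ₁² + σ₂²) / δ²
  = (2.576 + 1.036)² · (2·2151² = 9253602) / 609²
  = 13.0465 · 9253602 / 370881
  = 325.52
Design effect: 1.44 × 325.52 = 468.74.
Round up → n = 469 per group.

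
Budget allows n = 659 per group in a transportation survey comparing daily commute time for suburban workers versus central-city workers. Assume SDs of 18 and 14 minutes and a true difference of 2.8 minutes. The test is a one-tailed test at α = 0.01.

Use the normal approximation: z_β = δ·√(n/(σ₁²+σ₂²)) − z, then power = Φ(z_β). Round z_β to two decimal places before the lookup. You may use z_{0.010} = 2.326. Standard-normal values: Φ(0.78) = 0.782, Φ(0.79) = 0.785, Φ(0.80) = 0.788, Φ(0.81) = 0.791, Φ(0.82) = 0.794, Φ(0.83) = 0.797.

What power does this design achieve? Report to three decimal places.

Power ≈ 0.797

z_β = δ·√(n/(σ₁²+σ₂²)) − z_α
    = 2.8 · √(659/520) − 2.326
    = 2.8 · 1.12575 − 2.326
    = 3.1521 − 2.326 = 0.8261 → 0.83
Power = Φ(0.83) = 0.797.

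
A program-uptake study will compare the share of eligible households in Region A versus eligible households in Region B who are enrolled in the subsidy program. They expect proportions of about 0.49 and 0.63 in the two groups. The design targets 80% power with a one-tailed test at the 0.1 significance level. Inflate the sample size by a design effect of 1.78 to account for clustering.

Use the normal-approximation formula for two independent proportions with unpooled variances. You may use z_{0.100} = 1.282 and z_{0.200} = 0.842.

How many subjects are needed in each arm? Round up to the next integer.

n = (z_α + z_β)² · [p₁(1−p₁) + p₂(1−p₂)] / (p₁ − p₂)²
  = (1.282 + 0.842)² · (0.49·0.51 + 0.63·0.37) / (-0.14)²
  = (2.124)² · (0.2499 + 0.2331) / 0.0196
  = 4.5114 · 0.4830 / 0.0196
  = 111.17
Design effect: 1.78 × 111.17 = 197.89.
Round up → n = 198 per group.

n = 198 per group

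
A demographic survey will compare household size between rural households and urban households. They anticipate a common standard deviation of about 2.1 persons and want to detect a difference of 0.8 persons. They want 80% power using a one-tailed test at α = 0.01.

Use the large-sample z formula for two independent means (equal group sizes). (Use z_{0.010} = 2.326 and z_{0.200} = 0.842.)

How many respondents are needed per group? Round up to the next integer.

n = 139 per group

n = (z_α + z_β)² · (σ₁² + σ₂²) / δ²
  = (2.326 + 0.842)² · (2·2.1² = 8.82) / 0.8²
  = 10.0362 · 8.82 / 0.64
  = 138.31
Round up → n = 139 per group.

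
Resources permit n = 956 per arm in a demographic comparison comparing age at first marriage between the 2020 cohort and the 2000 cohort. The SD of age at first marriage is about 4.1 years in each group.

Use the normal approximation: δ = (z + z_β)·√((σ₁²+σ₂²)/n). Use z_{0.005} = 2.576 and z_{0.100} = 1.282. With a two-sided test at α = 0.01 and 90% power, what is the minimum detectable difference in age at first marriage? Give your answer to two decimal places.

δ = (z_{α/2} + z_β) · √((σ₁²+σ₂²)/n)
  = (2.576 + 1.282) · √(33.62/956)
  = 3.858 · √0.03517
  = 3.858 · 0.1875
  = 0.7235

Minimum detectable difference ≈ 0.72 years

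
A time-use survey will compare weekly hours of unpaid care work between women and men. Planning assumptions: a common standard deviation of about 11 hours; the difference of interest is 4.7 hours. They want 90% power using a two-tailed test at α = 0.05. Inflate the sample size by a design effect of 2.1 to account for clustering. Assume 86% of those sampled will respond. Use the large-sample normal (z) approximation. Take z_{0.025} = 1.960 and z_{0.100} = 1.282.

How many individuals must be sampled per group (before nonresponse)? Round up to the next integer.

n = (z_{α/2} + z_β)² · (σ₁² + σ₂²) / δ²
  = (1.960 + 1.282)² · (2·11² = 242) / 4.7²
  = 10.5106 · 242 / 22.09
  = 115.15
Design effect: 2.1 × 115.15 = 241.80.
Adjust for 86% response: 241.80 / 0.86 = 281.17.
Round up → n = 282 per group.

n = 282 per group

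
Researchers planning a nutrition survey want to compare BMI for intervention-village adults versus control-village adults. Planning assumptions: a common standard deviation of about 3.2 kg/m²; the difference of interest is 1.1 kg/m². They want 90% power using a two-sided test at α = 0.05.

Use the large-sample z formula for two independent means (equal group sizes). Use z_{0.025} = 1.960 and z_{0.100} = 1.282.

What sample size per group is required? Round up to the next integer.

n = (z_{α/2} + z_β)² · (σ₁² + σ₂²) / δ²
  = (1.960 + 1.282)² · (2·3.2² = 20.48) / 1.1²
  = 10.5106 · 20.48 / 1.21
  = 177.90
Round up → n = 178 per group.

n = 178 per group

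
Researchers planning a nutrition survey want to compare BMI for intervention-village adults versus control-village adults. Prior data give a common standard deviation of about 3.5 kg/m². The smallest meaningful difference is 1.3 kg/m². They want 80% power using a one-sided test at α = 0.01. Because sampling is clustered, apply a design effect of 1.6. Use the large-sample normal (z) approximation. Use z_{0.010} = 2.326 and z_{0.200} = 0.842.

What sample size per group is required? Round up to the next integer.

n = 233 per group

n = (z_α + z_β)² · (σ₁² + σ₂²) / δ²
  = (2.326 + 0.842)² · (2·3.5² = 24.5) / 1.3²
  = 10.0362 · 24.5 / 1.69
  = 145.50
Design effect: 1.6 × 145.50 = 232.79.
Round up → n = 233 per group.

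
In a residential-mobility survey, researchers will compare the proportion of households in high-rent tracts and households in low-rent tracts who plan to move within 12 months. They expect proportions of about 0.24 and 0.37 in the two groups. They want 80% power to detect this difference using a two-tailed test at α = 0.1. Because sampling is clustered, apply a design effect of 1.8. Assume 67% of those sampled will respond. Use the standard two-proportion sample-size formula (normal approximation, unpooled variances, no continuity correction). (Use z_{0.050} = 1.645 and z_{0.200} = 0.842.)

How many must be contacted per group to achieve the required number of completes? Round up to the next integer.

n = 409 per group

n = (z_{α/2} + z_β)² · [p₁(1−p₁) + p₂(1−p₂)] / (p₁ − p₂)²
  = (1.645 + 0.842)² · (0.24·0.76 + 0.37·0.63) / (-0.13)²
  = (2.487)² · (0.1824 + 0.2331) / 0.0169
  = 6.1852 · 0.4155 / 0.0169
  = 152.07
Design effect: 1.8 × 152.07 = 273.72.
Adjust for 67% response: 273.72 / 0.67 = 408.54.
Round up → n = 409 per group.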